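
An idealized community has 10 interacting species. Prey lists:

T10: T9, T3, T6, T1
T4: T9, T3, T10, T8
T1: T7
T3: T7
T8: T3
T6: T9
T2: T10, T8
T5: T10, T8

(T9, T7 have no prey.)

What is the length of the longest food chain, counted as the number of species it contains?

One longest chain: T7 → T3 → T10 → T2.
It has 4 species and 3 links.

4 species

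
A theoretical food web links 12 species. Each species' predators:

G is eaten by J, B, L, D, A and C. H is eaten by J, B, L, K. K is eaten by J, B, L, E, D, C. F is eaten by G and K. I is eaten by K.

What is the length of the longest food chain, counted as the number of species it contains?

3 species

One longest chain: F → G → J.
It has 3 species and 2 links.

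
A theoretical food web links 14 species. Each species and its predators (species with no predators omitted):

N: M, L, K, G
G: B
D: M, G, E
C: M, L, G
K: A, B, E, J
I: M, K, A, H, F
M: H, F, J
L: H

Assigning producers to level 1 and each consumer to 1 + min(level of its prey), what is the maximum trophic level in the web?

Producers (level 1): C, I, N, D.
Following each consumer down to its lowest-level prey: C → M → J (levels 1 through 3).
All prey of J (M 2, K 2) are at level 2 or above, so J is at level 1 + 2 = 3.
Every consumer has at least one prey at level 2 or below, so none exceeds level 3.

3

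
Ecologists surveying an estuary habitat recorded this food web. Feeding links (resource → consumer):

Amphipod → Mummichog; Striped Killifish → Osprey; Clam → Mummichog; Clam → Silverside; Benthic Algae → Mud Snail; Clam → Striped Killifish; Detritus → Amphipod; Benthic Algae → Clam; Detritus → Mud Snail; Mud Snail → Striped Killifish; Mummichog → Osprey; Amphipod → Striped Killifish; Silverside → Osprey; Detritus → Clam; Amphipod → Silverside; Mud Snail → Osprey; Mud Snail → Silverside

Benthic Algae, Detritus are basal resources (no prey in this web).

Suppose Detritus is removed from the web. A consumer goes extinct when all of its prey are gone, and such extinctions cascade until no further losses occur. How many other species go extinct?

1

Remove Detritus.
Round 1: Amphipod (all prey gone) → extinct.
No further losses. Total secondary extinctions: 1.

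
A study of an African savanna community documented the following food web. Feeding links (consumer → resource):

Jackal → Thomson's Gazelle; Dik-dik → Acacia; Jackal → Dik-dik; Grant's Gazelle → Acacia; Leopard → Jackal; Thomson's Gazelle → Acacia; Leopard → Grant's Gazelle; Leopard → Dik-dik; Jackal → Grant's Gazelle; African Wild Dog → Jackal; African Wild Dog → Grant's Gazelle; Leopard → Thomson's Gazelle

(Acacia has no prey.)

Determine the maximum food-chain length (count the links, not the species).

One longest chain: Acacia → Dik-dik → Jackal → African Wild Dog.
It has 4 species and 3 links.

3 links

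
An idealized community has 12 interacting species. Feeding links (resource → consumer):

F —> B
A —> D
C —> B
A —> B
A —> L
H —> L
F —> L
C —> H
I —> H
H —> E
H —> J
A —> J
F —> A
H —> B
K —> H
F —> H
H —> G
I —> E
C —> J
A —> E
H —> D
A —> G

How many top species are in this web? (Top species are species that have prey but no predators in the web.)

Top species (has prey, but nothing eats it): B, J, G, D, E, L.
Count: 6.

6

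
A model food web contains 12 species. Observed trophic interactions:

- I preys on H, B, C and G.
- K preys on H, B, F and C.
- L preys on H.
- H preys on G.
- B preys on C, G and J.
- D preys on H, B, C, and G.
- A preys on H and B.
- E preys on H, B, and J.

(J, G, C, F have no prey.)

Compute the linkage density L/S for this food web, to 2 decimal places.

There are L = 22 links among S = 12 species.
L/S = 22/12 = 1.8333 ≈ 1.83.

L/S = 1.83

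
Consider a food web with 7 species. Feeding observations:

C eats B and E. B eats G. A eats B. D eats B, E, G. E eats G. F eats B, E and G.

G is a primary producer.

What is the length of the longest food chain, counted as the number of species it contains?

3 species

One longest chain: G → B → C.
It has 3 species and 2 links.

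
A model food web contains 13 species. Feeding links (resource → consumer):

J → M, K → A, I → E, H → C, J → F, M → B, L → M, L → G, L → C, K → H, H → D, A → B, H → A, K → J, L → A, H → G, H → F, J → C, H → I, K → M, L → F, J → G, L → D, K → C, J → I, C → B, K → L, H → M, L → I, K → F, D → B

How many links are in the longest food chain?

One longest chain: K → J → C → B.
It has 4 species and 3 links.

3 links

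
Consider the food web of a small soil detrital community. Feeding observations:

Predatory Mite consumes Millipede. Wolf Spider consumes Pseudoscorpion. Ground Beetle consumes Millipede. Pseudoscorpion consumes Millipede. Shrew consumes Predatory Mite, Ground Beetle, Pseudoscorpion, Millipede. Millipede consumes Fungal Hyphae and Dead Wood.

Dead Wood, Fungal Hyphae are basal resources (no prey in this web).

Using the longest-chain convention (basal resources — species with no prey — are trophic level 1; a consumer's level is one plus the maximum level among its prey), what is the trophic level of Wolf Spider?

Dead Wood has no prey (basal) → level 1.
Millipede eats Dead Wood (level 1); other prey at levels: Fungal Hyphae 1 → level 2.
Pseudoscorpion eats Millipede → level 3.
Wolf Spider eats Pseudoscorpion → level 4.

Trophic level 4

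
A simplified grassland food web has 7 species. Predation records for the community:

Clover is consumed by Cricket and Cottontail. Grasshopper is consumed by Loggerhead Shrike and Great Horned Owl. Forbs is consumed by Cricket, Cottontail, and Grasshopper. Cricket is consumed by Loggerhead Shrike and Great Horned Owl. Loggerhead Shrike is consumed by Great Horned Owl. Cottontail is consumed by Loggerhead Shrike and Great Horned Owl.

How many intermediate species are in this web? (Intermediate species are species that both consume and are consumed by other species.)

4

Intermediate species (has both prey and predators): Grasshopper, Cricket, Cottontail, Loggerhead Shrike.
Count: 4.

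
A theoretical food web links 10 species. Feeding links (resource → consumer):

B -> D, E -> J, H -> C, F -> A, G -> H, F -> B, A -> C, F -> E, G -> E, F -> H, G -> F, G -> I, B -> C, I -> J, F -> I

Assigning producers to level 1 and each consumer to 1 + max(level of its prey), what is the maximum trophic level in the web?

Producers (level 1): G.
G → F → H → C gives C level 4.
No species has a prey at level 4, so no species reaches level 5.

4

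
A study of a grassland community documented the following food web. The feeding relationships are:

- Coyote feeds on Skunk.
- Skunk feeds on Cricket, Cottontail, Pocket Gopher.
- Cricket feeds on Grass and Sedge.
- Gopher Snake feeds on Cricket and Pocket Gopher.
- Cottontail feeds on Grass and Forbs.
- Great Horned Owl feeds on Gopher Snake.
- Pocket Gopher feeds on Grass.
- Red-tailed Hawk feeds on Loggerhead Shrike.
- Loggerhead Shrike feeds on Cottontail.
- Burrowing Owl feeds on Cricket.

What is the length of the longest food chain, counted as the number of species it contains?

4 species

One longest chain: Sedge → Cricket → Skunk → Coyote.
It has 4 species and 3 links.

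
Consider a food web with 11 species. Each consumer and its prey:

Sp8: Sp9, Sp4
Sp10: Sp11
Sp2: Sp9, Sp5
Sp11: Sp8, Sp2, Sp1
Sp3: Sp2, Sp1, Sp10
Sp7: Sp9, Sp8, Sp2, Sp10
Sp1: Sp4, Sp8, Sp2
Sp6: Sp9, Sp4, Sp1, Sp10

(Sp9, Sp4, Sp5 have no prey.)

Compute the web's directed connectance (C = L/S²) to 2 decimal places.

The web has S = 11 species and L = 22 feeding links.
C = L / S² = 22 / 121 = 0.1818 ≈ 0.18.

C = 0.18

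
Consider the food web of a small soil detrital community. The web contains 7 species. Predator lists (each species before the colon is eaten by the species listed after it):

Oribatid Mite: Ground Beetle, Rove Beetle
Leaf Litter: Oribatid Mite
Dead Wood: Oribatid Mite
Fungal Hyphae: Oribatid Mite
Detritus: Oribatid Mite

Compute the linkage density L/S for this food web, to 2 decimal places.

There are L = 6 links among S = 7 species.
L/S = 6/7 = 0.8571 ≈ 0.86.

L/S = 0.86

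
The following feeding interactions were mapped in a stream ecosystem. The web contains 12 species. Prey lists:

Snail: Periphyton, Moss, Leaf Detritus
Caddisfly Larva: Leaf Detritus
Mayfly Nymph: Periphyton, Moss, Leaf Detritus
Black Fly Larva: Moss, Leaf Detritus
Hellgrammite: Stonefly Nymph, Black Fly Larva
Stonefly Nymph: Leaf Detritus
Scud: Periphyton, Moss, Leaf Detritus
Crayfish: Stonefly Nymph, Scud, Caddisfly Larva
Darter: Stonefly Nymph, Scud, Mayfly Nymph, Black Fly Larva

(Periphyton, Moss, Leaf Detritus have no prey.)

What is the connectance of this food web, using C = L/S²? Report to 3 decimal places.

The web has S = 12 species and L = 22 feeding links.
C = L / S² = 22 / 144 = 0.1528 ≈ 0.153.

C = 0.153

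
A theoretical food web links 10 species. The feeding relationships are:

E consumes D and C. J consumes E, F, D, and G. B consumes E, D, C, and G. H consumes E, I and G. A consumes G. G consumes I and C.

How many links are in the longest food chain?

One longest chain: D → E → B.
It has 3 species and 2 links.

2 links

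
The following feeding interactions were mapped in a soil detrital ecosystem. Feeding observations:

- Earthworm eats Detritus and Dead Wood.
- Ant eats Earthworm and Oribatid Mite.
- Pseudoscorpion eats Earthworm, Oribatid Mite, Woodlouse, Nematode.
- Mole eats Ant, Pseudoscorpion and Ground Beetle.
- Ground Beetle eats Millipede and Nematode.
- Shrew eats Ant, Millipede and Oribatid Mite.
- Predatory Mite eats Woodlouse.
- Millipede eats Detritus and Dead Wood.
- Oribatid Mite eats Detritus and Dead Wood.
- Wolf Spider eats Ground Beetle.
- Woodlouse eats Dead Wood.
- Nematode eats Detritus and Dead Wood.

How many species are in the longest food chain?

One longest chain: Detritus → Oribatid Mite → Pseudoscorpion → Mole.
It has 4 species and 3 links.

4 species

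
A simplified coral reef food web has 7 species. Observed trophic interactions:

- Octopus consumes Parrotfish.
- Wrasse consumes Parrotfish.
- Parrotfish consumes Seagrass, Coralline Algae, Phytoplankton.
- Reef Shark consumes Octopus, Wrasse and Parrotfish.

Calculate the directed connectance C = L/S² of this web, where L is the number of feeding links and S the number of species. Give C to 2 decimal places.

C = 0.16

The web has S = 7 species and L = 8 feeding links.
C = L / S² = 8 / 49 = 0.1633 ≈ 0.16.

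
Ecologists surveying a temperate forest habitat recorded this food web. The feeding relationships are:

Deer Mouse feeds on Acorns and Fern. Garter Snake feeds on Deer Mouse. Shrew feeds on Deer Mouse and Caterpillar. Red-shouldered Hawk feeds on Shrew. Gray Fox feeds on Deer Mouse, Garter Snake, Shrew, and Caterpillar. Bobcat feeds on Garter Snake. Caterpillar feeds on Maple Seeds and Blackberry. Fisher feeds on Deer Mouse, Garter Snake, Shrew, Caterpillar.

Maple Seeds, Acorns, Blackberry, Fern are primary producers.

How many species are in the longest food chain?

One longest chain: Acorns → Deer Mouse → Garter Snake → Fisher.
It has 4 species and 3 links.

4 species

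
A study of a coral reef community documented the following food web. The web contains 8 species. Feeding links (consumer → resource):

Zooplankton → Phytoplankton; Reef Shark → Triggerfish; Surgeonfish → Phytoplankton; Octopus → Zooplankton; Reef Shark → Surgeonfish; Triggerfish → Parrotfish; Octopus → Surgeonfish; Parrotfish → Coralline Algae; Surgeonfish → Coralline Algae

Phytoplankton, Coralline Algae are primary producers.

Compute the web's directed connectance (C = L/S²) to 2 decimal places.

The web has S = 8 species and L = 9 feeding links.
C = L / S² = 9 / 64 = 0.1406 ≈ 0.14.

C = 0.14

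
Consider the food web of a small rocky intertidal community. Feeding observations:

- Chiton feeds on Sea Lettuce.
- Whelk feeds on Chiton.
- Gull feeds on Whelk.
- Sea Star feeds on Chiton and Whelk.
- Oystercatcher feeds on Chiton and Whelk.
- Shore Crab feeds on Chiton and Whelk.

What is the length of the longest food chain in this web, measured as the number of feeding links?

3 links

One longest chain: Sea Lettuce → Chiton → Whelk → Oystercatcher.
It has 4 species and 3 links.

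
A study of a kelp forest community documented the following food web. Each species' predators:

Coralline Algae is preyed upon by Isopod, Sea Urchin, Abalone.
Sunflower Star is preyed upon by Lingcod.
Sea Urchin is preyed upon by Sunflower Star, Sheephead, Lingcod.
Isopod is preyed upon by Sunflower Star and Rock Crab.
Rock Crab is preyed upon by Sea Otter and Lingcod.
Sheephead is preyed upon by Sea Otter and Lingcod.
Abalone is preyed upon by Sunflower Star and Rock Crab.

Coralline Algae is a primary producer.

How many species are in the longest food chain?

4 species

One longest chain: Coralline Algae → Sea Urchin → Sheephead → Lingcod.
It has 4 species and 3 links.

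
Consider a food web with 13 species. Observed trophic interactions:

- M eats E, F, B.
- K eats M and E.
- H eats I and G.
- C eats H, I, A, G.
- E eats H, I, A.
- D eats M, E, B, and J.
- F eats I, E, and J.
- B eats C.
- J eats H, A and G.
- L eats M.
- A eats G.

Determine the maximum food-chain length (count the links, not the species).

5 links

One longest chain: G → H → C → B → M → L.
It has 6 species and 5 links.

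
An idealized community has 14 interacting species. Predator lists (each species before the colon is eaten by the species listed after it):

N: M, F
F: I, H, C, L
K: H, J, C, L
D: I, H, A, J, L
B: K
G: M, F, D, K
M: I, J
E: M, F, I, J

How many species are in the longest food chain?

One longest chain: N → M → I.
It has 3 species and 2 links.

3 species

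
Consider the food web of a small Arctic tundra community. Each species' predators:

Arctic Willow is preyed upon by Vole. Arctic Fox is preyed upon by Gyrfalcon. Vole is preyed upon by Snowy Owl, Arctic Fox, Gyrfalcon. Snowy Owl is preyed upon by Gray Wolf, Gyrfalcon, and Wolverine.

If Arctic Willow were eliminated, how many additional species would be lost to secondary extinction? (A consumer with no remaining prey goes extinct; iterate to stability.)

6

Remove Arctic Willow.
Round 1: Vole (all prey gone) → extinct.
Round 2: Snowy Owl (all prey gone), Arctic Fox (all prey gone) → extinct.
Round 3: Wolverine (all prey gone), Gray Wolf (all prey gone), Gyrfalcon (all prey gone) → extinct.
No further losses. Total secondary extinctions: 6.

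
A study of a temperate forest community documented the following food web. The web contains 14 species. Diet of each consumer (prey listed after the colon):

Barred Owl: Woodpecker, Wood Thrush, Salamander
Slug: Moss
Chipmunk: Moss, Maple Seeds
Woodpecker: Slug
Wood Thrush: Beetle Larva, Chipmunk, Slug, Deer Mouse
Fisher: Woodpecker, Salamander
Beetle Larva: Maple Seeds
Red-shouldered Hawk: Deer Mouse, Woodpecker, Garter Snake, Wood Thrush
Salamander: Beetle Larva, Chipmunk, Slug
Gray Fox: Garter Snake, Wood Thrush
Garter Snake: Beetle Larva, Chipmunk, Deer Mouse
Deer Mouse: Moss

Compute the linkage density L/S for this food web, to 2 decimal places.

There are L = 27 links among S = 14 species.
L/S = 27/14 = 1.9286 ≈ 1.93.

L/S = 1.93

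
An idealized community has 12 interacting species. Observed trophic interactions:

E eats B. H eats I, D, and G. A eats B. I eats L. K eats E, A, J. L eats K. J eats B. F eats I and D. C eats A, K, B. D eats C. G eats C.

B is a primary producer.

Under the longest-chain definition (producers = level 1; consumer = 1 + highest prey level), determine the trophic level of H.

Trophic level 6

B is a producer → level 1.
E eats B → level 2.
K eats E (level 2); other prey at levels: J 2, A 2 → level 3.
C eats K (level 3); other prey at levels: B 1, A 2 → level 4.
G eats C → level 5.
H eats G (level 5); other prey at levels: I 5, D 5 → level 6.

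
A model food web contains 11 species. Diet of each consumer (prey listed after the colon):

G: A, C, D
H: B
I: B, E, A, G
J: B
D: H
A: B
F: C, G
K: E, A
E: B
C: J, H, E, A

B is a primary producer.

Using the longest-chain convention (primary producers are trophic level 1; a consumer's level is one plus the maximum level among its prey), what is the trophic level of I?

Trophic level 5

B is a producer → level 1.
J eats B → level 2.
C eats J (level 2); other prey at levels: H 2, E 2, A 2 → level 3.
G eats C (level 3); other prey at levels: A 2, D 3 → level 4.
I eats G (level 4); other prey at levels: B 1, E 2, A 2 → level 5.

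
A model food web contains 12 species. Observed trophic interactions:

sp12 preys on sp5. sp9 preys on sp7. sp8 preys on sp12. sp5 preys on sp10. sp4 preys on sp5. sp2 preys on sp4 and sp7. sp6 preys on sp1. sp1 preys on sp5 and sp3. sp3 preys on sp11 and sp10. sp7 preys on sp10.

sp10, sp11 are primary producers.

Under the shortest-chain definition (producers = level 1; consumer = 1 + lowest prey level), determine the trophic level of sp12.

Trophic level 3

sp10 is a producer → level 1.
sp5 eats sp10 → level 2.
sp12 eats sp5 → level 3.
No prey of sp12 is below level 2, so 3 is the minimum.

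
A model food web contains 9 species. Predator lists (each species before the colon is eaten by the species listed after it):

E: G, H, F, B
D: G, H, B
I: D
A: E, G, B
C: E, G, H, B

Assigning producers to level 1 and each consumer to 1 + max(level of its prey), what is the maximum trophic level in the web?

Producers (level 1): I, A, C.
I → D → B gives B level 3.
No species has a prey at level 3, so no species reaches level 4.

3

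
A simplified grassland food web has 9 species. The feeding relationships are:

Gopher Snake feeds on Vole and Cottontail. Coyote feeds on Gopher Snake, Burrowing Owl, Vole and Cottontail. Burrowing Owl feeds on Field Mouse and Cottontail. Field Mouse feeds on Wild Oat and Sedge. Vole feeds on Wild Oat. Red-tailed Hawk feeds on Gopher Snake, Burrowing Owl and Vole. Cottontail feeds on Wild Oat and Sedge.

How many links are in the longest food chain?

One longest chain: Wild Oat → Field Mouse → Burrowing Owl → Red-tailed Hawk.
It has 4 species and 3 links.

3 links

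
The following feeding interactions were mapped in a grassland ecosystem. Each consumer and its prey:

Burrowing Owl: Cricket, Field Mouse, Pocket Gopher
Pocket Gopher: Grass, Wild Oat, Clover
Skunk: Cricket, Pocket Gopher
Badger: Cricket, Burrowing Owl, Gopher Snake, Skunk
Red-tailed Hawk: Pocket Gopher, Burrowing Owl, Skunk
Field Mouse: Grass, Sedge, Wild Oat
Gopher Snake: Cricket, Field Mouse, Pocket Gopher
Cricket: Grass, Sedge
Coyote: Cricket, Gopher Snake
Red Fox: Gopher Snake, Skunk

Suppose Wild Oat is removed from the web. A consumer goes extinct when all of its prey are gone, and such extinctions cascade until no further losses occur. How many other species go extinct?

0

Remove Wild Oat.
Every predator of it retains at least one other prey: Field Mouse still has Grass, Sedge; Pocket Gopher still has Grass, Clover.
No consumer loses all prey, so no secondary extinctions occur.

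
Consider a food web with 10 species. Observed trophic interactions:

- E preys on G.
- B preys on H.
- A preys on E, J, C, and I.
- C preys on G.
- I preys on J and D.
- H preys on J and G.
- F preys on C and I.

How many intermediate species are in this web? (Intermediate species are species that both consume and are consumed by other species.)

Intermediate species (has both prey and predators): E, I, C, H.
Count: 4.

4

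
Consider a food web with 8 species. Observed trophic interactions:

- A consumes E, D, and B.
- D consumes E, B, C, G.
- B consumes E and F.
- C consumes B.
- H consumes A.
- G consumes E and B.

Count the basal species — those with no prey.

2

Basal species (no prey listed): E, F.
Count: 2.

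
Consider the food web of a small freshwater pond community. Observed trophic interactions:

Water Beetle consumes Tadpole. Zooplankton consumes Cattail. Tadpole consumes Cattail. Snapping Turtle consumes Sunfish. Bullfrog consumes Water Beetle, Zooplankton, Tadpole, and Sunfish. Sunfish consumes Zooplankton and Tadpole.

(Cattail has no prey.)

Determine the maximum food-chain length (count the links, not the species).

3 links

One longest chain: Cattail → Tadpole → Water Beetle → Bullfrog.
It has 4 species and 3 links.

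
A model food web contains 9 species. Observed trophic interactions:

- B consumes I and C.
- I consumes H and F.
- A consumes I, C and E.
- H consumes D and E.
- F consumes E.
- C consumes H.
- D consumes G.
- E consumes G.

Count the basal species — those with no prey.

1

Basal species (no prey listed): G.
Count: 1.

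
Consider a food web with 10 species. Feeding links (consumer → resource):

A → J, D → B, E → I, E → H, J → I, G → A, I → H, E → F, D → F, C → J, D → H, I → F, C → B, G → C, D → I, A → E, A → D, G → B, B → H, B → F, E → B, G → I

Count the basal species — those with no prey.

Basal species (no prey listed): F, H.
Count: 2.

2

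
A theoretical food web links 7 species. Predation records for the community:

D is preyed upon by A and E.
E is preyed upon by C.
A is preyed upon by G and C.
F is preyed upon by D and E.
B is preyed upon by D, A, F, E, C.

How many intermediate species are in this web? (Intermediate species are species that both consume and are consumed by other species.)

Intermediate species (has both prey and predators): F, D, A, E.
Count: 4.

4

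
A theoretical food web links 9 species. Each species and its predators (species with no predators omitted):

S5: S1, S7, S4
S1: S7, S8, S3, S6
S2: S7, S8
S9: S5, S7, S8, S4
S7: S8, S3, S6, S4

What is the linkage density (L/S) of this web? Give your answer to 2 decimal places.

There are L = 17 links among S = 9 species.
L/S = 17/9 = 1.8889 ≈ 1.89.

L/S = 1.89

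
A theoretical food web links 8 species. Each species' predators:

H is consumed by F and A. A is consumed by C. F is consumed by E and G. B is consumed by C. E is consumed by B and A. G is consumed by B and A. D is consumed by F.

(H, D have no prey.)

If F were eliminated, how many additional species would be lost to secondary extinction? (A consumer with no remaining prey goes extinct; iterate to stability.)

3

Remove F.
Round 1: G (all prey gone), E (all prey gone) → extinct.
Round 2: B (all prey gone) → extinct.
No further losses. Total secondary extinctions: 3.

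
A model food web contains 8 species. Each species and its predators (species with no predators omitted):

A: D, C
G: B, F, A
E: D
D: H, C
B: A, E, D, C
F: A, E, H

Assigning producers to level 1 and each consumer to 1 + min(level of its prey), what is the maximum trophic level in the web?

3

Producers (level 1): G.
Following each consumer down to its lowest-level prey: G → B → C (levels 1 through 3).
All prey of C (B 2, A 2, D 3) are at level 2 or above, so C is at level 1 + 2 = 3.
Every consumer has at least one prey at level 2 or below, so none exceeds level 3.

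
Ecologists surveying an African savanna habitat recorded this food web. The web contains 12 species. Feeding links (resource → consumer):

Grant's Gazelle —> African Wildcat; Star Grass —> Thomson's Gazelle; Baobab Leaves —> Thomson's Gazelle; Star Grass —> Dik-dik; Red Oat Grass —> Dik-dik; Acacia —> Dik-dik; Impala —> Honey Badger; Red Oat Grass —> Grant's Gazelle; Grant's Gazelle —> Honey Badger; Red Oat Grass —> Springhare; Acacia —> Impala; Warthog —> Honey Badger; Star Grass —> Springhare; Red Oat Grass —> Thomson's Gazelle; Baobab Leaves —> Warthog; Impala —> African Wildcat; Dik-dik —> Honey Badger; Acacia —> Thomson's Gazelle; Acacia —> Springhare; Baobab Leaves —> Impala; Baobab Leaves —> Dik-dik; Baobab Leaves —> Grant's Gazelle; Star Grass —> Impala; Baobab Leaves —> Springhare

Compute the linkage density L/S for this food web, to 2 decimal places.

There are L = 24 links among S = 12 species.
L/S = 24/12 = 2.0000 ≈ 2.00.

L/S = 2.00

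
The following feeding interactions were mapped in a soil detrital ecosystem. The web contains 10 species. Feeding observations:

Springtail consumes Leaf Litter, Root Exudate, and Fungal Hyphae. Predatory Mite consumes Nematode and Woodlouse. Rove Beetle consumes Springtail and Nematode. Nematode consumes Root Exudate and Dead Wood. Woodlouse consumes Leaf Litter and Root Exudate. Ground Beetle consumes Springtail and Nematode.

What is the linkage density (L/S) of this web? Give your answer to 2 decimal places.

There are L = 13 links among S = 10 species.
L/S = 13/10 = 1.3000 ≈ 1.30.

L/S = 1.30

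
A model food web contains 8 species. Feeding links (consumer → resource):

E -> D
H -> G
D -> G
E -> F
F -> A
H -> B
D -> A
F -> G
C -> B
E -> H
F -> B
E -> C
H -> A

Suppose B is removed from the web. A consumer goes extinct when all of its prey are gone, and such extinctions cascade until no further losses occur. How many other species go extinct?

1

Remove B.
Round 1: C (all prey gone) → extinct.
No further losses. Total secondary extinctions: 1.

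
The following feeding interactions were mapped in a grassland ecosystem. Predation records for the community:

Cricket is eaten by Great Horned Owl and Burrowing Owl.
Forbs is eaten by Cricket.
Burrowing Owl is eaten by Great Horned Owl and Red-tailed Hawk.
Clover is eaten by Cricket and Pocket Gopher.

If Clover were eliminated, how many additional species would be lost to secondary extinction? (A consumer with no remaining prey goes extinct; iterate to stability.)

1

Remove Clover.
Round 1: Pocket Gopher (all prey gone) → extinct.
No further losses. Total secondary extinctions: 1.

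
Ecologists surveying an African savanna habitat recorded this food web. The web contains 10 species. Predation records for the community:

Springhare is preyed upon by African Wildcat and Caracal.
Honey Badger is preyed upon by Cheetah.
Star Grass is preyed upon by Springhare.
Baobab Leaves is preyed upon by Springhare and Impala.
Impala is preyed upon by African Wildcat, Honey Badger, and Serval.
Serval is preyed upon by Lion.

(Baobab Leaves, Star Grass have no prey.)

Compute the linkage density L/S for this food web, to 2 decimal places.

There are L = 10 links among S = 10 species.
L/S = 10/10 = 1.0000 ≈ 1.00.

L/S = 1.00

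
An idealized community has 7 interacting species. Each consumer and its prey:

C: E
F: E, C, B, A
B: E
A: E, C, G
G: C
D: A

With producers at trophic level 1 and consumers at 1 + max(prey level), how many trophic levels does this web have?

Producers (level 1): E.
E → C → G → A → D gives D level 5.
No species has a prey at level 5, so no species reaches level 6.

5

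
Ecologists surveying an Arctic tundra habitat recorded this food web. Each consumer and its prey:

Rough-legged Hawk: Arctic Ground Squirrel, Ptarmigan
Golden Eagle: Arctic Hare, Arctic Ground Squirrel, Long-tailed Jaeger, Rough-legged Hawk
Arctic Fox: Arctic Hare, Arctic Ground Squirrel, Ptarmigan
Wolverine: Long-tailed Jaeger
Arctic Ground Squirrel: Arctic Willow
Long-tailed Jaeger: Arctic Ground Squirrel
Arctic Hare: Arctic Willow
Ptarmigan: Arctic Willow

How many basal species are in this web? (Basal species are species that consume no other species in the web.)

1

Basal species (no prey listed): Arctic Willow.
Count: 1.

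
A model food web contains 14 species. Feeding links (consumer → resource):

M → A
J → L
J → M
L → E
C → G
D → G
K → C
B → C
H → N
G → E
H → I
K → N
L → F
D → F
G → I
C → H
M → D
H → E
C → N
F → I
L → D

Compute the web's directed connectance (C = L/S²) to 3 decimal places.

C = 0.107

The web has S = 14 species and L = 21 feeding links.
C = L / S² = 21 / 196 = 0.1071 ≈ 0.107.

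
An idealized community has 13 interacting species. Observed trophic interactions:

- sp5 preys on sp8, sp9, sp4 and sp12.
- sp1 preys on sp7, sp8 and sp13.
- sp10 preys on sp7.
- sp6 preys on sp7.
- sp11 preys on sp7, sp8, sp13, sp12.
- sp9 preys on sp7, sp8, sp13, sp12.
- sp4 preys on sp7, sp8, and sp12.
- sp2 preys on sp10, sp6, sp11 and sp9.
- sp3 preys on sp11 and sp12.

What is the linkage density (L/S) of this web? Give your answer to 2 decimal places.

L/S = 2.00

There are L = 26 links among S = 13 species.
L/S = 26/13 = 2.0000 ≈ 2.00.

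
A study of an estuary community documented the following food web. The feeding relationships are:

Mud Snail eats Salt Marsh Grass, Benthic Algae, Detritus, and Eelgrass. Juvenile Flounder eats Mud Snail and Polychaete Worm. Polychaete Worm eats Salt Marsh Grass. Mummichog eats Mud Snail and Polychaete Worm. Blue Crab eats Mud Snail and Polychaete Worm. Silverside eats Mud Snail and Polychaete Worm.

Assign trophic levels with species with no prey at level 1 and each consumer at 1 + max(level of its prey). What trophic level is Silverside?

Trophic level 3

Salt Marsh Grass has no prey (basal) → level 1.
Mud Snail eats Salt Marsh Grass (level 1); other prey at levels: Detritus 1, Eelgrass 1, Benthic Algae 1 → level 2.
Silverside eats Mud Snail (level 2); other prey at levels: Polychaete Worm 2 → level 3.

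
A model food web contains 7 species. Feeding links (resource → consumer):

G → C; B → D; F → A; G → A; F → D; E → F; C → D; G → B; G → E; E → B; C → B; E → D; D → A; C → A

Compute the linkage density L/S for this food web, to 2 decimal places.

L/S = 2.00

There are L = 14 links among S = 7 species.
L/S = 14/7 = 2.0000 ≈ 2.00.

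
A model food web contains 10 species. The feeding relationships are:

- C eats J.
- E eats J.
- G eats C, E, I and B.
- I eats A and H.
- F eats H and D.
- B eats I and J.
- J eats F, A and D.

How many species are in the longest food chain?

One longest chain: D → F → J → B → G.
It has 5 species and 4 links.

5 species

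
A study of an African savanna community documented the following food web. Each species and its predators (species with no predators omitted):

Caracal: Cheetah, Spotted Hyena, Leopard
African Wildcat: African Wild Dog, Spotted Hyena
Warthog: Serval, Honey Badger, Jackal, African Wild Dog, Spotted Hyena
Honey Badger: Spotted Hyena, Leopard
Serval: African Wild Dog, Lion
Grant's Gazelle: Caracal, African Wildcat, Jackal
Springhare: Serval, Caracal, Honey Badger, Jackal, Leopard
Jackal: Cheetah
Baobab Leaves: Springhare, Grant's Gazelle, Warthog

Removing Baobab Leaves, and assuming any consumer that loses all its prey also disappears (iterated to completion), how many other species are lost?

Remove Baobab Leaves.
Round 1: Springhare (all prey gone), Grant's Gazelle (all prey gone), Warthog (all prey gone) → extinct.
Round 2: Serval (all prey gone), Caracal (all prey gone), Honey Badger (all prey gone), African Wildcat (all prey gone), Jackal (all prey gone) → extinct.
Round 3: Cheetah (all prey gone), African Wild Dog (all prey gone), Spotted Hyena (all prey gone), Leopard (all prey gone), Lion (all prey gone) → extinct.
No further losses. Total secondary extinctions: 13.

13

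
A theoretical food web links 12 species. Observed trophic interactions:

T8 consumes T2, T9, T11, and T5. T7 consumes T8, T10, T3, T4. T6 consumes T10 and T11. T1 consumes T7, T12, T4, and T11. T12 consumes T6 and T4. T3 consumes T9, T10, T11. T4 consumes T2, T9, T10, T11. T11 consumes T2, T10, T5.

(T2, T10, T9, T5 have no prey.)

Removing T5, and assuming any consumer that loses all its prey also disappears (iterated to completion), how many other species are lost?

0

Remove T5.
Every predator of it retains at least one other prey: T11 still has T2, T10; T8 still has T2, T9, T11.
No consumer loses all prey, so no secondary extinctions occur.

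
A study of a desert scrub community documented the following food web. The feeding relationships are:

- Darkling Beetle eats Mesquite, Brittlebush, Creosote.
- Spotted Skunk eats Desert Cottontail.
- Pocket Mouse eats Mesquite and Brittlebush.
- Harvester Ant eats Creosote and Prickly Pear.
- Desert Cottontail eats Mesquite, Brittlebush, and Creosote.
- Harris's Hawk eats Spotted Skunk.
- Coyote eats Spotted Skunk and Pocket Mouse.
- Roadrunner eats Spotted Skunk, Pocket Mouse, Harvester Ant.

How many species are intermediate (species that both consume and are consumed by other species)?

Intermediate species (has both prey and predators): Pocket Mouse, Harvester Ant, Desert Cottontail, Spotted Skunk.
Count: 4.

4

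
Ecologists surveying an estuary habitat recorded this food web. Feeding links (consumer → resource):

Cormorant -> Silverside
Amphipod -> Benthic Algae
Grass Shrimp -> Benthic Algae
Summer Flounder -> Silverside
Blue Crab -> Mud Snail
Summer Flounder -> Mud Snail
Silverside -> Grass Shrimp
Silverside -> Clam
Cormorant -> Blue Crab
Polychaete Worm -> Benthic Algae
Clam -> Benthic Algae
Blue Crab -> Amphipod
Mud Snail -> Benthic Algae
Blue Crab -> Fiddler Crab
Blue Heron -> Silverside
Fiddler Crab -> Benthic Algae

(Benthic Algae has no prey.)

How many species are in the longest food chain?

One longest chain: Benthic Algae → Clam → Silverside → Blue Heron.
It has 4 species and 3 links.

4 species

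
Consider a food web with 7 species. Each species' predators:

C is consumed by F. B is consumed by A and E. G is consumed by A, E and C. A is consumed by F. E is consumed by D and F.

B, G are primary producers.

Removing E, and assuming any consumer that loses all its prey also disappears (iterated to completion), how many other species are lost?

1

Remove E.
Round 1: D (all prey gone) → extinct.
No further losses. Total secondary extinctions: 1.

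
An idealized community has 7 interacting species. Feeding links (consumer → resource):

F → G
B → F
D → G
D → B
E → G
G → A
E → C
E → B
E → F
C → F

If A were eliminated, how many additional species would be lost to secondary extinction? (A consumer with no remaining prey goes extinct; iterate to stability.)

6

Remove A.
Round 1: G (all prey gone) → extinct.
Round 2: F (all prey gone) → extinct.
Round 3: C (all prey gone), B (all prey gone) → extinct.
Round 4: E (all prey gone), D (all prey gone) → extinct.
No further losses. Total secondary extinctions: 6.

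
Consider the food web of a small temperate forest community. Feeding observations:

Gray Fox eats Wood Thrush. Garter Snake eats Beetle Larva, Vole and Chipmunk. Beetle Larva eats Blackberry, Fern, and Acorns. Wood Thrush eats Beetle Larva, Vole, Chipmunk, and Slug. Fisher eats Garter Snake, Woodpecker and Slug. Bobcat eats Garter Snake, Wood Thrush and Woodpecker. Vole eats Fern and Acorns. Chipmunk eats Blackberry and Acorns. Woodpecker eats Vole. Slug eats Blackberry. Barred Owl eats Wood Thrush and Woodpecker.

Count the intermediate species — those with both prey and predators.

7

Intermediate species (has both prey and predators): Beetle Larva, Chipmunk, Slug, Vole, Woodpecker, Wood Thrush, Garter Snake.
Count: 7.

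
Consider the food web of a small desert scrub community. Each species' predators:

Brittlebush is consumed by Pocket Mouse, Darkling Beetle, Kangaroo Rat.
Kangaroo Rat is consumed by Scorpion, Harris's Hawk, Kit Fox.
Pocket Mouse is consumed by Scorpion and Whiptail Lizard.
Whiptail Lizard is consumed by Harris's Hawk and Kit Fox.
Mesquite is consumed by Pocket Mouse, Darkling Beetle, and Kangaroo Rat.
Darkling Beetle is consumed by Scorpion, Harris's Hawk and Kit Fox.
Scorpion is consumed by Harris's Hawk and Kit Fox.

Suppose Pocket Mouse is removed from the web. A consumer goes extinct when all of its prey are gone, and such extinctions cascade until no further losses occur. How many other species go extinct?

Remove Pocket Mouse.
Round 1: Whiptail Lizard (all prey gone) → extinct.
No further losses. Total secondary extinctions: 1.

1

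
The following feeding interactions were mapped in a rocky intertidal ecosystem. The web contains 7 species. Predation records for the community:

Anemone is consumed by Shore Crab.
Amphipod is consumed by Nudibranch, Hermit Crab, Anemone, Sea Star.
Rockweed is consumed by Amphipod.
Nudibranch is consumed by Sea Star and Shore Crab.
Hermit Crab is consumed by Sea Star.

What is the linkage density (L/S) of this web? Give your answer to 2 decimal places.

There are L = 9 links among S = 7 species.
L/S = 9/7 = 1.2857 ≈ 1.29.

L/S = 1.29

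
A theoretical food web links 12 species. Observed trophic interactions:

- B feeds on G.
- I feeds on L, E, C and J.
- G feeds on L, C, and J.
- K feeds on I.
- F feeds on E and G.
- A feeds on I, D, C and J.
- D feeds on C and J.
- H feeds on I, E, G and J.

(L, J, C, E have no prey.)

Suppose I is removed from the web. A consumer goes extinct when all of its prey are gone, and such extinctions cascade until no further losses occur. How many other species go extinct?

1

Remove I.
Round 1: K (all prey gone) → extinct.
No further losses. Total secondary extinctions: 1.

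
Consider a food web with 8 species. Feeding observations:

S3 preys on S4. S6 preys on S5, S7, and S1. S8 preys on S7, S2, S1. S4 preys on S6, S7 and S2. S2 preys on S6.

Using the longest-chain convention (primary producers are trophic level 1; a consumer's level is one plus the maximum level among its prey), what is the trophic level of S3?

Trophic level 5

S1 is a producer → level 1.
S6 eats S1 (level 1); other prey at levels: S5 1, S7 1 → level 2.
S2 eats S6 → level 3.
S4 eats S2 (level 3); other prey at levels: S7 1, S6 2 → level 4.
S3 eats S4 → level 5.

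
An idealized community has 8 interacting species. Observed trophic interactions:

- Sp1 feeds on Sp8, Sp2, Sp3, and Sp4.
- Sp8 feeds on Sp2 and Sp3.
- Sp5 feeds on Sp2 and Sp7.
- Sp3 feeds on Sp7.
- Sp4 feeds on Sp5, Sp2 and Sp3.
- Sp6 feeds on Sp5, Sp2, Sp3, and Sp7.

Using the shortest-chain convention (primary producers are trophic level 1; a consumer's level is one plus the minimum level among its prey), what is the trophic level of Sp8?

Trophic level 2

Sp2 is a producer → level 1.
Sp8 eats Sp2 → level 2.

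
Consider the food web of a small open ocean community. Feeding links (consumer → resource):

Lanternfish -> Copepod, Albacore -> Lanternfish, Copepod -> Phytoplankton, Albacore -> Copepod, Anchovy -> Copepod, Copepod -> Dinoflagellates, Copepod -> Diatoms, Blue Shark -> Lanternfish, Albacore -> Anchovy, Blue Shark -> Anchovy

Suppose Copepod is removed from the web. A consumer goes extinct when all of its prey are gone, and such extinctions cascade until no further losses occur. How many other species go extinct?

4

Remove Copepod.
Round 1: Anchovy (all prey gone), Lanternfish (all prey gone) → extinct.
Round 2: Albacore (all prey gone), Blue Shark (all prey gone) → extinct.
No further losses. Total secondary extinctions: 4.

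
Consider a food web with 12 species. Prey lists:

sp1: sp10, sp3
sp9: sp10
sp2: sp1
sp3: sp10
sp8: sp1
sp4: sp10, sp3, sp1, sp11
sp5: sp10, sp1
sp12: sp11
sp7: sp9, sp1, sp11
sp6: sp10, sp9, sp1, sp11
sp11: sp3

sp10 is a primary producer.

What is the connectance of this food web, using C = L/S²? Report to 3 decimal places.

C = 0.146

The web has S = 12 species and L = 21 feeding links.
C = L / S² = 21 / 144 = 0.1458 ≈ 0.146.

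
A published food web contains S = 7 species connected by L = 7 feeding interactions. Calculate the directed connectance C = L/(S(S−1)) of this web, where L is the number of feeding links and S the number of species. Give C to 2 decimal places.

C = 0.17

The web has S = 7 species and L = 7 feeding links.
C = L / (S(S−1)) = 7 / 42 = 0.1667 ≈ 0.17.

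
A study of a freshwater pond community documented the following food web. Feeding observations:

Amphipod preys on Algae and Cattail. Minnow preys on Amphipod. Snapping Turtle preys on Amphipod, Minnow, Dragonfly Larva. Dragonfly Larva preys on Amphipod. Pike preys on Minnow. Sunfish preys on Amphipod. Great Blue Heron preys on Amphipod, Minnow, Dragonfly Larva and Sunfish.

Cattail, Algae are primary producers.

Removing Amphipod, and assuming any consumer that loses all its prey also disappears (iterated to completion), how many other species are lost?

Remove Amphipod.
Round 1: Sunfish (all prey gone), Dragonfly Larva (all prey gone), Minnow (all prey gone) → extinct.
Round 2: Great Blue Heron (all prey gone), Pike (all prey gone), Snapping Turtle (all prey gone) → extinct.
No further losses. Total secondary extinctions: 6.

6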